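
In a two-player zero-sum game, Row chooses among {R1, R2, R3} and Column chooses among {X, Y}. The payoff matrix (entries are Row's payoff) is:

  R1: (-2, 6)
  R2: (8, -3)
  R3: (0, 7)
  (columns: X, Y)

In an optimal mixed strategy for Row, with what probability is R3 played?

11/18

Row minima: R1 → -2, R2 → -3, R3 → 0; maximin = 0.
Column maxima: X → 8, Y → 7; minimax = 7.
0 ≠ 7, so there is no saddle point; optimal play is mixed.
R1 is strictly dominated by R3, so Row never plays it.
On the remaining 2×2 (R2, R3 vs X, Y):
Let Row play R2 with probability p. Expected payoff against X: 8p + 0(1−p) = 8p; against Y: (-3)p + 7(1−p) = −10p + 7.
Setting these equal: 8p = −10p + 7 ⇒ 18p = 7 ⇒ p = 7/18, and the value is (8)·(7/18) = 28/9.
For Column: with q = P(X), equating R2's and R3's payoffs gives 11q − 3 = −7q + 7 ⇒ q = 5/9.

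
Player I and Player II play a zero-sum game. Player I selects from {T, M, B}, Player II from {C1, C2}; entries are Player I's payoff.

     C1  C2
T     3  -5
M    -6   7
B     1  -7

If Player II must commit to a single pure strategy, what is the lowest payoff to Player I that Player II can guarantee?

3

Column maxima: C1 → 3, C2 → 7.
The smallest of these is 3.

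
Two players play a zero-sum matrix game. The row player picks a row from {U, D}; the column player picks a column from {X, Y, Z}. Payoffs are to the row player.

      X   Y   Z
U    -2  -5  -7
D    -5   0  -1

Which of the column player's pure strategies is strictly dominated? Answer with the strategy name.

Z holds the row player's payoff strictly below Y in every row: -7 < -5, -1 < 0.
So Y is strictly dominated for the column player.

Y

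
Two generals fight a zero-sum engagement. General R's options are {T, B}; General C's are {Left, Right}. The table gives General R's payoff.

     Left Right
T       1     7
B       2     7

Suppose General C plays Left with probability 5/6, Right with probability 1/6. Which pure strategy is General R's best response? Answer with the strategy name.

B

Expected payoff of T: (5/6)·1 + (1/6)·7 = 2.
Expected payoff of B: (5/6)·2 + (1/6)·7 = 17/6.
The largest is 17/6, so General R's best response is B.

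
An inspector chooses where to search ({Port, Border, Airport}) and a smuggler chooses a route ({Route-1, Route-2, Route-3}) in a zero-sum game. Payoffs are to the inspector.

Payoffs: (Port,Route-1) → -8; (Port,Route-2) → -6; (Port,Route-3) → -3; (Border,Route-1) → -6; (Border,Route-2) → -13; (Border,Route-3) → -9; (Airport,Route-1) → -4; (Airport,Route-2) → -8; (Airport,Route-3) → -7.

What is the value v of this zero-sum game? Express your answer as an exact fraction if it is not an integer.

Row minima: Port → -8, Border → -13, Airport → -8; maximin = -8.
Column maxima: Route-1 → -4, Route-2 → -6, Route-3 → -3; minimax = -6.
-8 ≠ -6, so there is no saddle point; optimal play is mixed.
Border is strictly dominated by Airport, so the inspector never plays it.
Route-3 is strictly dominated by Route-2 (it gives the inspector strictly more in every row), so the smuggler never plays it.
On the remaining 2×2 (Port, Airport vs Route-1, Route-2):
Let the inspector play Port with probability p. Expected payoff against Route-1: (-8)p + (-4)(1−p) = −4p − 4; against Route-2: (-6)p + (-8)(1−p) = 2p − 8.
Setting these equal: −4p − 4 = 2p − 8 ⇒ −6p = -4 ⇒ p = 2/3, and the value is (-4)·(2/3) − 4 = -20/3.
For the smuggler: with q = P(Route-1), equating Port's and Airport's payoffs gives −2q − 6 = 4q − 8 ⇒ q = 1/3.

-20/3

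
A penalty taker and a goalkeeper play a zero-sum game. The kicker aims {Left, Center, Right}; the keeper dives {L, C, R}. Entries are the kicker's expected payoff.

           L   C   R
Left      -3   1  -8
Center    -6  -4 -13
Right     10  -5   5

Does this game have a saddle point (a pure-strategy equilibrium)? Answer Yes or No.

No

Row minima: Left → -8, Center → -13, Right → -5; maximin = -5.
Column maxima: L → 10, C → 1, R → 5; minimax = 1.
-5 ≠ 1, so no pure-strategy equilibrium exists.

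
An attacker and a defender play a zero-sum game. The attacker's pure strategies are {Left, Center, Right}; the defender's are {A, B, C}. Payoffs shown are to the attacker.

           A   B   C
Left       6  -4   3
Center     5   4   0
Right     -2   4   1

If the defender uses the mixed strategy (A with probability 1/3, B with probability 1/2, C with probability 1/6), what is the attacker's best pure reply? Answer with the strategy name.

Expected payoff of Left: (1/3)·6 + (1/2)·(-4) + (1/6)·3 = 1/2.
Expected payoff of Center: (1/3)·5 + (1/2)·4 + (1/6)·0 = 11/3.
Expected payoff of Right: (1/3)·(-2) + (1/2)·4 + (1/6)·1 = 3/2.
The largest is 11/3, so the attacker's best response is Center.

Center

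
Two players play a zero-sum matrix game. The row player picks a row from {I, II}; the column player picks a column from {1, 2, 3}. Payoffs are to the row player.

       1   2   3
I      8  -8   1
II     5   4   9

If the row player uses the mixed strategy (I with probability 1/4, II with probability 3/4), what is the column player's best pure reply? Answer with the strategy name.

2

If the column player plays 1, the row player's expected payoff is (1/4)·8 + (3/4)·5 = 23/4.
If the column player plays 2, the row player's expected payoff is (1/4)·(-8) + (3/4)·4 = 1.
If the column player plays 3, the row player's expected payoff is (1/4)·1 + (3/4)·9 = 7.
The column player minimizes the row player's payoff; the smallest is 1, so the best response is 2.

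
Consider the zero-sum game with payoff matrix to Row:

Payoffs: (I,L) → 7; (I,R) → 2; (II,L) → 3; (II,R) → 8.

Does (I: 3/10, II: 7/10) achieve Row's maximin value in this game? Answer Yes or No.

Against L this mix gives (3/10)·7 + (7/10)·3 = 21/5.
Against R this mix gives (3/10)·2 + (7/10)·8 = 31/5.
Column will play L, holding Row to 21/5. Shifting weight toward the row that does better against L would raise this floor (the equalizing mix achieves 5 against both L and R), so the proposed strategy is not optimal.

No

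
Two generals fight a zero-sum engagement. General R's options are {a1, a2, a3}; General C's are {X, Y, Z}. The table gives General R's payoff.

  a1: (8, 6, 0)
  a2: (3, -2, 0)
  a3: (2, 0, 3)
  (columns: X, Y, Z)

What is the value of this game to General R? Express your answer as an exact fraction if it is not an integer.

Row minima: a1 → 0, a2 → -2, a3 → 0; maximin = 0.
Column maxima: X → 8, Y → 6, Z → 3; minimax = 3.
0 ≠ 3, so there is no saddle point; optimal play is mixed.
X is strictly dominated by Y (it gives General R strictly more in every row), so General C never plays it.
With X eliminated, a2 is strictly dominated by a3 (a3 gives General R strictly more in every remaining column), so General R never plays it.
On the remaining 2×2 (a1, a3 vs Y, Z):
Let General R play a1 with probability p. Expected payoff against Y: 6p + 0(1−p) = 6p; against Z: 0p + 3(1−p) = −3p + 3.
Setting these equal: 6p = −3p + 3 ⇒ 9p = 3 ⇒ p = 1/3, and the value is (6)·(1/3) = 2.
For General C: with q = P(Y), equating a1's and a3's payoffs gives 6q = −3q + 3 ⇒ q = 1/3.

2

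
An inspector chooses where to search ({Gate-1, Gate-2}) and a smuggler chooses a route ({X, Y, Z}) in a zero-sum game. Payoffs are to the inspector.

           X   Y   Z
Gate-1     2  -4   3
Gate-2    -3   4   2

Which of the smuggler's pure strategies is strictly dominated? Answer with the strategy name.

Z

X holds the inspector's payoff strictly below Z in every row: 2 < 3, -3 < 2.
So Z is strictly dominated for the smuggler.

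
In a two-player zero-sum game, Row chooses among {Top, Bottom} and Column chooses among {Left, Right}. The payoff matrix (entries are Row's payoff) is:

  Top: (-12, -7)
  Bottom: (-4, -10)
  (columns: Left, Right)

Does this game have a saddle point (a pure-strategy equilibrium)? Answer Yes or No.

Row minima: Top → -12, Bottom → -10; maximin = -10.
Column maxima: Left → -4, Right → -7; minimax = -7.
-10 ≠ -7, so no pure-strategy equilibrium exists.

No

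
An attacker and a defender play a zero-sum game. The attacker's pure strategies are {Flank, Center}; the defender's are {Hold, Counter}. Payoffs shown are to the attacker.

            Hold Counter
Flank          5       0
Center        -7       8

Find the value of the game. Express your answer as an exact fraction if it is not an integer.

Row minima: Flank → 0, Center → -7; maximin = 0.
Column maxima: Hold → 5, Counter → 8; minimax = 5.
0 ≠ 5, so there is no saddle point; optimal play is mixed.
Let the attacker play Flank with probability p. Expected payoff against Hold: 5p + (-7)(1−p) = 12p − 7; against Counter: 0p + 8(1−p) = −8p + 8.
Setting these equal: 12p − 7 = −8p + 8 ⇒ 20p = 15 ⇒ p = 3/4, and the value is (12)·(3/4) − 7 = 2.
For the defender: with q = P(Hold), equating Flank's and Center's payoffs gives 5q = −15q + 8 ⇒ q = 2/5.

2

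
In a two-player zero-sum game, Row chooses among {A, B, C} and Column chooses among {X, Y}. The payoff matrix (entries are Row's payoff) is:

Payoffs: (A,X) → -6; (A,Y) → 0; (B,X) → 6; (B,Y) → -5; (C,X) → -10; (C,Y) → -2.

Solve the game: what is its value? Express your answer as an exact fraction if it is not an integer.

Row minima: A → -6, B → -5, C → -10; maximin = -5.
Column maxima: X → 6, Y → 0; minimax = 0.
-5 ≠ 0, so there is no saddle point; optimal play is mixed.
C is strictly dominated by A, so Row never plays it.
On the remaining 2×2 (A, B vs X, Y):
Let Row play A with probability p. Expected payoff against X: (-6)p + 6(1−p) = −12p + 6; against Y: 0p + (-5)(1−p) = 5p − 5.
Setting these equal: −12p + 6 = 5p − 5 ⇒ −17p = -11 ⇒ p = 11/17, and the value is (-12)·(11/17) + 6 = -30/17.
For Column: with q = P(X), equating A's and B's payoffs gives −6q = 11q − 5 ⇒ q = 5/17.

-30/17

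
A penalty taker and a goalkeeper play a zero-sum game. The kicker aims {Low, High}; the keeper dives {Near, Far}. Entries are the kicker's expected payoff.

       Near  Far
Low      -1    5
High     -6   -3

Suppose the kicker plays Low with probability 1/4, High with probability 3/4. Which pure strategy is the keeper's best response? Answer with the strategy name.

Near

If the keeper plays Near, the kicker's expected payoff is (1/4)·(-1) + (3/4)·(-6) = -19/4.
If the keeper plays Far, the kicker's expected payoff is (1/4)·5 + (3/4)·(-3) = -1.
The keeper minimizes the kicker's payoff; the smallest is -19/4, so the best response is Near.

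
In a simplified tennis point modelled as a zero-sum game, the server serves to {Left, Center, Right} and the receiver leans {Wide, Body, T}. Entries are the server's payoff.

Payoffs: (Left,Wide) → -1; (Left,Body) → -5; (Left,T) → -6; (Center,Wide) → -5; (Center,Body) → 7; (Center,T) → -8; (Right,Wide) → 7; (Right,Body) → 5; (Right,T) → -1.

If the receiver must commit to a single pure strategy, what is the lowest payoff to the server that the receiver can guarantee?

-1

Column maxima: Wide → 7, Body → 7, T → -1.
The smallest of these is -1.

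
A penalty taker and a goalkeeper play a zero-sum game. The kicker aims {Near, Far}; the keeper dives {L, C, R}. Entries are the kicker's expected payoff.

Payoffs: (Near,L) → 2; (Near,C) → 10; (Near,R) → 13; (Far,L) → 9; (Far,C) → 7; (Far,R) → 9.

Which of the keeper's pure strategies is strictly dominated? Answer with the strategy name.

R

C holds the kicker's payoff strictly below R in every row: 10 < 13, 7 < 9.
So R is strictly dominated for the keeper.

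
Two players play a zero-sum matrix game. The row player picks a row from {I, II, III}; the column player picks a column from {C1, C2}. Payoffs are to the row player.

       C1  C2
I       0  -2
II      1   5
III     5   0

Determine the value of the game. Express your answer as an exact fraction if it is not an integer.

25/9

Row minima: I → -2, II → 1, III → 0; maximin = 1.
Column maxima: C1 → 5, C2 → 5; minimax = 5.
1 ≠ 5, so there is no saddle point; optimal play is mixed.
I is strictly dominated by II, so the row player never plays it.
On the remaining 2×2 (II, III vs C1, C2):
Let the row player play II with probability p. Expected payoff against C1: 1p + 5(1−p) = −4p + 5; against C2: 5p + 0(1−p) = 5p.
Setting these equal: −4p + 5 = 5p ⇒ −9p = -5 ⇒ p = 5/9, and the value is (-4)·(5/9) + 5 = 25/9.
For the column player: with q = P(C1), equating II's and III's payoffs gives −4q + 5 = 5q ⇒ q = 5/9.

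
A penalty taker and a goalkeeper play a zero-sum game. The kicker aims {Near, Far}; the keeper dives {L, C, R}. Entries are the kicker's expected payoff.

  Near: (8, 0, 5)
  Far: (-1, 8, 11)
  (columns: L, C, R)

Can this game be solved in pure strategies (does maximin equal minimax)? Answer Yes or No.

No

Row minima: Near → 0, Far → -1; maximin = 0.
Column maxima: L → 8, C → 8, R → 11; minimax = 8.
0 ≠ 8, so no pure-strategy equilibrium exists.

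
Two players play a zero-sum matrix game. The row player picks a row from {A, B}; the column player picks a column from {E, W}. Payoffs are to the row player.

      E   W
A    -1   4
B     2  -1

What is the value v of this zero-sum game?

Row minima: A → -1, B → -1; maximin = -1.
Column maxima: E → 2, W → 4; minimax = 2.
-1 ≠ 2, so there is no saddle point; optimal play is mixed.
Let the row player play A with probability p. Expected payoff against E: (-1)p + 2(1−p) = −3p + 2; against W: 4p + (-1)(1−p) = 5p − 1.
Setting these equal: −3p + 2 = 5p − 1 ⇒ −8p = -3 ⇒ p = 3/8, and the value is (-3)·(3/8) + 2 = 7/8.
For the column player: with q = P(E), equating A's and B's payoffs gives −5q + 4 = 3q − 1 ⇒ q = 5/8.

7/8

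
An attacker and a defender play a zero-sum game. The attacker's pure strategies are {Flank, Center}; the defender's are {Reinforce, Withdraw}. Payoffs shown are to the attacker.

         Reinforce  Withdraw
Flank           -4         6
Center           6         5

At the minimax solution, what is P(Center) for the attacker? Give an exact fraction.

10/11

Row minima: Flank → -4, Center → 5; maximin = 5.
Column maxima: Reinforce → 6, Withdraw → 6; minimax = 6.
5 ≠ 6, so there is no saddle point; optimal play is mixed.
Let the attacker play Flank with probability p. Expected payoff against Reinforce: (-4)p + 6(1−p) = −10p + 6; against Withdraw: 6p + 5(1−p) = p + 5.
Setting these equal: −10p + 6 = p + 5 ⇒ −11p = -1 ⇒ p = 1/11, and the value is (-10)·(1/11) + 6 = 56/11.
For the defender: with q = P(Reinforce), equating Flank's and Center's payoffs gives −10q + 6 = q + 5 ⇒ q = 1/11.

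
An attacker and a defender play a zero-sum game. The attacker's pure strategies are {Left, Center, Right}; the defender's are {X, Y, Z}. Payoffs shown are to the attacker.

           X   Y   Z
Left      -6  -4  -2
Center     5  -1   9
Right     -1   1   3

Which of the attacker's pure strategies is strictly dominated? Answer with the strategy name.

Center gives a strictly higher payoff than Left against every column: 5 > -6, -1 > -4, 9 > -2.
So Left is strictly dominated and the attacker never plays it.

Left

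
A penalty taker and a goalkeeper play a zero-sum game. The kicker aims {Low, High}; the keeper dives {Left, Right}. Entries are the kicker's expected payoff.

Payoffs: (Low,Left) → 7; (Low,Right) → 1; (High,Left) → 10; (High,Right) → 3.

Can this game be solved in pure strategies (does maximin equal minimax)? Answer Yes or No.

Yes

Row minima: Low → 1, High → 3; maximin = 3.
Column maxima: Left → 10, Right → 3; minimax = 3.
maximin = minimax = 3, so a saddle point exists.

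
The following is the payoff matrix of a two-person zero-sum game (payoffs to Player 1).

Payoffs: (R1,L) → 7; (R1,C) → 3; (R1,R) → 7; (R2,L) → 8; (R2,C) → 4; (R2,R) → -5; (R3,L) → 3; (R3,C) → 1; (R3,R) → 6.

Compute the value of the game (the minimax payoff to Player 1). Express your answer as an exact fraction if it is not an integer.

Row minima: R1 → 3, R2 → -5, R3 → 1; maximin = 3.
Column maxima: L → 8, C → 4, R → 7; minimax = 4.
3 ≠ 4, so there is no saddle point; optimal play is mixed.
R3 is strictly dominated by R1, so Player 1 never plays it.
L is strictly dominated by C (it gives Player 1 strictly more in every row), so Player 2 never plays it.
On the remaining 2×2 (R1, R2 vs C, R):
Let Player 1 play R1 with probability p. Expected payoff against C: 3p + 4(1−p) = −p + 4; against R: 7p + (-5)(1−p) = 12p − 5.
Setting these equal: −p + 4 = 12p − 5 ⇒ −13p = -9 ⇒ p = 9/13, and the value is (-1)·(9/13) + 4 = 43/13.
For Player 2: with q = P(C), equating R1's and R2's payoffs gives −4q + 7 = 9q − 5 ⇒ q = 12/13.

43/13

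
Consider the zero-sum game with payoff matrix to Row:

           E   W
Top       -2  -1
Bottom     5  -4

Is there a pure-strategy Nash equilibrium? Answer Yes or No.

No

Row minima: Top → -2, Bottom → -4; maximin = -2.
Column maxima: E → 5, W → -1; minimax = -1.
-2 ≠ -1, so no pure-strategy equilibrium exists.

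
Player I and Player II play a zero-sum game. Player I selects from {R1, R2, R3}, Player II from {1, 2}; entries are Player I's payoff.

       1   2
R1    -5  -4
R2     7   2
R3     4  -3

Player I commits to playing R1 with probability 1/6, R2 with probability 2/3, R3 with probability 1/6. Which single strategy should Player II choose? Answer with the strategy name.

If Player II plays 1, Player I's expected payoff is (1/6)·(-5) + (2/3)·7 + (1/6)·4 = 9/2.
If Player II plays 2, Player I's expected payoff is (1/6)·(-4) + (2/3)·2 + (1/6)·(-3) = 1/6.
Player II minimizes Player I's payoff; the smallest is 1/6, so the best response is 2.

2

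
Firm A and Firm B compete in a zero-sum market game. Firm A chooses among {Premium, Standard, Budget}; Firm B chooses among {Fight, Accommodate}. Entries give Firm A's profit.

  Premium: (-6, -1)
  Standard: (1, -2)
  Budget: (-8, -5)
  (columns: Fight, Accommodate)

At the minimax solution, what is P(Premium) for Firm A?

Row minima: Premium → -6, Standard → -2, Budget → -8; maximin = -2.
Column maxima: Fight → 1, Accommodate → -1; minimax = -1.
-2 ≠ -1, so there is no saddle point; optimal play is mixed.
Budget is strictly dominated by Premium, so Firm A never plays it.
On the remaining 2×2 (Premium, Standard vs Fight, Accommodate):
Let Firm A play Premium with probability p. Expected payoff against Fight: (-6)p + 1(1−p) = −7p + 1; against Accommodate: (-1)p + (-2)(1−p) = p − 2.
Setting these equal: −7p + 1 = p − 2 ⇒ −8p = -3 ⇒ p = 3/8, and the value is (-7)·(3/8) + 1 = -13/8.
For Firm B: with q = P(Fight), equating Premium's and Standard's payoffs gives −5q − 1 = 3q − 2 ⇒ q = 1/8.

3/8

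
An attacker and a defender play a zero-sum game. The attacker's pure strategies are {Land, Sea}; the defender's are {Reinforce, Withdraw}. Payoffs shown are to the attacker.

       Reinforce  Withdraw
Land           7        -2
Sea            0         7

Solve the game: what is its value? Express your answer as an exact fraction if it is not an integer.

49/16

Row minima: Land → -2, Sea → 0; maximin = 0.
Column maxima: Reinforce → 7, Withdraw → 7; minimax = 7.
0 ≠ 7, so there is no saddle point; optimal play is mixed.
Let the attacker play Land with probability p. Expected payoff against Reinforce: 7p + 0(1−p) = 7p; against Withdraw: (-2)p + 7(1−p) = −9p + 7.
Setting these equal: 7p = −9p + 7 ⇒ 16p = 7 ⇒ p = 7/16, and the value is (7)·(7/16) = 49/16.
For the defender: with q = P(Reinforce), equating Land's and Sea's payoffs gives 9q − 2 = −7q + 7 ⇒ q = 9/16.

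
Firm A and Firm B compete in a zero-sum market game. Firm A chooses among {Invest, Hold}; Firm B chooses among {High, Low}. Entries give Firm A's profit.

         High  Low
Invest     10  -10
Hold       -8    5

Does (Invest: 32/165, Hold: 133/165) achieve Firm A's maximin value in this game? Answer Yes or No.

No

Against High this mix gives (32/165)·10 + (133/165)·(-8) = -248/55.
Against Low this mix gives (32/165)·(-10) + (133/165)·5 = 23/11.
Firm B will play High, holding Firm A to -248/55. Shifting weight toward the row that does better against High would raise this floor (the equalizing mix achieves -10/11 against both High and Low), so the proposed strategy is not optimal.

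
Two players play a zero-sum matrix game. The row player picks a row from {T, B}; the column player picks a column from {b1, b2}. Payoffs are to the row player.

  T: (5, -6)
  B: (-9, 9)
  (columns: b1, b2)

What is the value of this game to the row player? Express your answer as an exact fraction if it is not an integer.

-9/29

Row minima: T → -6, B → -9; maximin = -6.
Column maxima: b1 → 5, b2 → 9; minimax = 5.
-6 ≠ 5, so there is no saddle point; optimal play is mixed.
Let the row player play T with probability p. Expected payoff against b1: 5p + (-9)(1−p) = 14p − 9; against b2: (-6)p + 9(1−p) = −15p + 9.
Setting these equal: 14p − 9 = −15p + 9 ⇒ 29p = 18 ⇒ p = 18/29, and the value is (14)·(18/29) − 9 = -9/29.
For the column player: with q = P(b1), equating T's and B's payoffs gives 11q − 6 = −18q + 9 ⇒ q = 15/29.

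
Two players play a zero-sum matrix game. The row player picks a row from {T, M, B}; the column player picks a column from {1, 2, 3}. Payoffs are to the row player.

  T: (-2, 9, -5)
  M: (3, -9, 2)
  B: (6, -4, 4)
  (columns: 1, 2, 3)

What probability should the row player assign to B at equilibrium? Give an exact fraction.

Row minima: T → -5, M → -9, B → -4; maximin = -4.
Column maxima: 1 → 6, 2 → 9, 3 → 4; minimax = 4.
-4 ≠ 4, so there is no saddle point; optimal play is mixed.
M is strictly dominated by B, so the row player never plays it.
1 is strictly dominated by 3 (it gives the row player strictly more in every row), so the column player never plays it.
On the remaining 2×2 (T, B vs 2, 3):
Let the row player play T with probability p. Expected payoff against 2: 9p + (-4)(1−p) = 13p − 4; against 3: (-5)p + 4(1−p) = −9p + 4.
Setting these equal: 13p − 4 = −9p + 4 ⇒ 22p = 8 ⇒ p = 4/11, and the value is (13)·(4/11) − 4 = 8/11.
For the column player: with q = P(2), equating T's and B's payoffs gives 14q − 5 = −8q + 4 ⇒ q = 9/22.

7/11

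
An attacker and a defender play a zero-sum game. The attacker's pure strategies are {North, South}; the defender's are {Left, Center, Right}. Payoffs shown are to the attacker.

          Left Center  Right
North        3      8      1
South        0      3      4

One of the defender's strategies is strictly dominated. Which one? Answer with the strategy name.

Left holds the attacker's payoff strictly below Center in every row: 3 < 8, 0 < 3.
So Center is strictly dominated for the defender.

Center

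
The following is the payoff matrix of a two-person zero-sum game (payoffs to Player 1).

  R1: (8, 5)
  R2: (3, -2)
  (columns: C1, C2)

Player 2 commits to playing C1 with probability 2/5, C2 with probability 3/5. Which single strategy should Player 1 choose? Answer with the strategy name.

R1

Expected payoff of R1: (2/5)·8 + (3/5)·5 = 31/5.
Expected payoff of R2: (2/5)·3 + (3/5)·(-2) = 0.
The largest is 31/5, so Player 1's best response is R1.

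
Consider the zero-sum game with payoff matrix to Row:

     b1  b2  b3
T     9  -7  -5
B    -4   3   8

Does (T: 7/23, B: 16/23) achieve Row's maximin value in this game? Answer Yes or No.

Against b1 this mix gives (7/23)·9 + (16/23)·(-4) = -1/23.
Against b2 this mix gives (7/23)·(-7) + (16/23)·3 = -1/23.
Against b3 this mix gives (7/23)·(-5) + (16/23)·8 = 93/23.
All of Column's active replies (b1, b2) yield -1/23, and no column does worse for Row. The mix makes Column indifferent and guarantees -1/23, so it is optimal.

Yes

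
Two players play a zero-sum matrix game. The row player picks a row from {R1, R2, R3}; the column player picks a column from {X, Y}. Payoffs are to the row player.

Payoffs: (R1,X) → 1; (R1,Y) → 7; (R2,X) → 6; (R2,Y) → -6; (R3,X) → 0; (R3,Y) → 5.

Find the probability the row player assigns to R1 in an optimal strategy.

Row minima: R1 → 1, R2 → -6, R3 → 0; maximin = 1.
Column maxima: X → 6, Y → 7; minimax = 6.
1 ≠ 6, so there is no saddle point; optimal play is mixed.
R3 is strictly dominated by R1, so the row player never plays it.
On the remaining 2×2 (R1, R2 vs X, Y):
Let the row player play R1 with probability p. Expected payoff against X: 1p + 6(1−p) = −5p + 6; against Y: 7p + (-6)(1−p) = 13p − 6.
Setting these equal: −5p + 6 = 13p − 6 ⇒ −18p = -12 ⇒ p = 2/3, and the value is (-5)·(2/3) + 6 = 8/3.
For the column player: with q = P(X), equating R1's and R2's payoffs gives −6q + 7 = 12q − 6 ⇒ q = 13/18.

2/3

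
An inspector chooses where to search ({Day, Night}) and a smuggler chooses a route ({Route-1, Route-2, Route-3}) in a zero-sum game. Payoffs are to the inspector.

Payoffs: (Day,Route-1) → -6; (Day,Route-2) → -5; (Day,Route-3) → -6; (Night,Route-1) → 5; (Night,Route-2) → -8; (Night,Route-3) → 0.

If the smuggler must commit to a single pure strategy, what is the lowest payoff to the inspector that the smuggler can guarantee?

-5

Column maxima: Route-1 → 5, Route-2 → -5, Route-3 → 0.
The smallest of these is -5.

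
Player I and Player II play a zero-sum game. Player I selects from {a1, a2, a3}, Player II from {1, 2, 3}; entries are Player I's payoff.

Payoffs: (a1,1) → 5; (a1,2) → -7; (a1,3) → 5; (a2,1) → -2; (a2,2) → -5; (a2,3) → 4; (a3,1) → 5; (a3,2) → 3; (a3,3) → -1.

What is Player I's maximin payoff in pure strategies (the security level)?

Row minima: a1 → -7, a2 → -5, a3 → -1.
The best of these is -1.

-1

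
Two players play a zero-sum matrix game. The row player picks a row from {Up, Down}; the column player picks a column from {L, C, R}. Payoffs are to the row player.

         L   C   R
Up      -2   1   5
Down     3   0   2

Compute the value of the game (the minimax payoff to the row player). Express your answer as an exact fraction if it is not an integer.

Row minima: Up → -2, Down → 0; maximin = 0.
Column maxima: L → 3, C → 1, R → 5; minimax = 1.
0 ≠ 1, so there is no saddle point; optimal play is mixed.
R is strictly dominated by C (it gives the row player strictly more in every row), so the column player never plays it.
On the remaining 2×2 (Up, Down vs L, C):
Let the row player play Up with probability p. Expected payoff against L: (-2)p + 3(1−p) = −5p + 3; against C: 1p + 0(1−p) = p.
Setting these equal: −5p + 3 = p ⇒ −6p = -3 ⇒ p = 1/2, and the value is (-5)·(1/2) + 3 = 1/2.
For the column player: with q = P(L), equating Up's and Down's payoffs gives −3q + 1 = 3q ⇒ q = 1/6.

1/2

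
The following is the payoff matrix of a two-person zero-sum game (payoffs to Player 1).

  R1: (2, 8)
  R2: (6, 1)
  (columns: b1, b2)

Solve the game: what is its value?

Row minima: R1 → 2, R2 → 1; maximin = 2.
Column maxima: b1 → 6, b2 → 8; minimax = 6.
2 ≠ 6, so there is no saddle point; optimal play is mixed.
Let Player 1 play R1 with probability p. Expected payoff against b1: 2p + 6(1−p) = −4p + 6; against b2: 8p + 1(1−p) = 7p + 1.
Setting these equal: −4p + 6 = 7p + 1 ⇒ −11p = -5 ⇒ p = 5/11, and the value is (-4)·(5/11) + 6 = 46/11.
For Player 2: with q = P(b1), equating R1's and R2's payoffs gives −6q + 8 = 5q + 1 ⇒ q = 7/11.

46/11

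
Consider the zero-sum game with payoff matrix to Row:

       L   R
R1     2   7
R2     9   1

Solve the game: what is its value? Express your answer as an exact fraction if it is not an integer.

61/13

Row minima: R1 → 2, R2 → 1; maximin = 2.
Column maxima: L → 9, R → 7; minimax = 7.
2 ≠ 7, so there is no saddle point; optimal play is mixed.
Let Row play R1 with probability p. Expected payoff against L: 2p + 9(1−p) = −7p + 9; against R: 7p + 1(1−p) = 6p + 1.
Setting these equal: −7p + 9 = 6p + 1 ⇒ −13p = -8 ⇒ p = 8/13, and the value is (-7)·(8/13) + 9 = 61/13.
For Column: with q = P(L), equating R1's and R2's payoffs gives −5q + 7 = 8q + 1 ⇒ q = 6/13.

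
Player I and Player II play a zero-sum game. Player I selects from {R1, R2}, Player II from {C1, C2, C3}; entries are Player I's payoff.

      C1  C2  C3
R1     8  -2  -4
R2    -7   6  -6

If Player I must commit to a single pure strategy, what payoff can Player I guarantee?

-4

Row minima: R1 → -4, R2 → -7.
The best of these is -4.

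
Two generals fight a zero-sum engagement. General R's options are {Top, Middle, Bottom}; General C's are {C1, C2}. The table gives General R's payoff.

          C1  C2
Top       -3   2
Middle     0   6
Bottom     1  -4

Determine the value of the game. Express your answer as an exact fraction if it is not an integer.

6/11

Row minima: Top → -3, Middle → 0, Bottom → -4; maximin = 0.
Column maxima: C1 → 1, C2 → 6; minimax = 1.
0 ≠ 1, so there is no saddle point; optimal play is mixed.
Top is strictly dominated by Middle, so General R never plays it.
On the remaining 2×2 (Middle, Bottom vs C1, C2):
Let General R play Middle with probability p. Expected payoff against C1: 0p + 1(1−p) = −p + 1; against C2: 6p + (-4)(1−p) = 10p − 4.
Setting these equal: −p + 1 = 10p − 4 ⇒ −11p = -5 ⇒ p = 5/11, and the value is (-1)·(5/11) + 1 = 6/11.
For General C: with q = P(C1), equating Middle's and Bottom's payoffs gives −6q + 6 = 5q − 4 ⇒ q = 10/11.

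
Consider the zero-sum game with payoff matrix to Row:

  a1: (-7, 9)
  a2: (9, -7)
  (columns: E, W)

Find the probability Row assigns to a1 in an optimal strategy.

Row minima: a1 → -7, a2 → -7; maximin = -7.
Column maxima: E → 9, W → 9; minimax = 9.
-7 ≠ 9, so there is no saddle point; optimal play is mixed.
Let Row play a1 with probability p. Expected payoff against E: (-7)p + 9(1−p) = −16p + 9; against W: 9p + (-7)(1−p) = 16p − 7.
Setting these equal: −16p + 9 = 16p − 7 ⇒ −32p = -16 ⇒ p = 1/2, and the value is (-16)·(1/2) + 9 = 1.
For Column: with q = P(E), equating a1's and a2's payoffs gives −16q + 9 = 16q − 7 ⇒ q = 1/2.

1/2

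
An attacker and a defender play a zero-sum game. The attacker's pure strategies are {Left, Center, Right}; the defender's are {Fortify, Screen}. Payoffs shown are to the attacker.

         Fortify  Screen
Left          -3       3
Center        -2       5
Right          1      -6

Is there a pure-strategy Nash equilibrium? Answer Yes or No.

No

Row minima: Left → -3, Center → -2, Right → -6; maximin = -2.
Column maxima: Fortify → 1, Screen → 5; minimax = 1.
-2 ≠ 1, so no pure-strategy equilibrium exists.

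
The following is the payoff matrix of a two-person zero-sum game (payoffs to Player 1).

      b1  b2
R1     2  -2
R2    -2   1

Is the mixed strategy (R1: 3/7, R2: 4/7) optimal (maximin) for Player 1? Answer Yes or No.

Yes

Against b1 this mix gives (3/7)·2 + (4/7)·(-2) = -2/7.
Against b2 this mix gives (3/7)·(-2) + (4/7)·1 = -2/7.
All of Player 2's active replies (b1, b2) yield -2/7, and no column does worse for Player 1. The mix makes Player 2 indifferent and guarantees -2/7, so it is optimal.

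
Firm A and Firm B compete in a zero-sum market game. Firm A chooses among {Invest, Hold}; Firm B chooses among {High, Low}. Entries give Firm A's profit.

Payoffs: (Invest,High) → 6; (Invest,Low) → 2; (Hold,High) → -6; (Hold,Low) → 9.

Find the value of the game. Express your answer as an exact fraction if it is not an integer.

66/19

Row minima: Invest → 2, Hold → -6; maximin = 2.
Column maxima: High → 6, Low → 9; minimax = 6.
2 ≠ 6, so there is no saddle point; optimal play is mixed.
Let Firm A play Invest with probability p. Expected payoff against High: 6p + (-6)(1−p) = 12p − 6; against Low: 2p + 9(1−p) = −7p + 9.
Setting these equal: 12p − 6 = −7p + 9 ⇒ 19p = 15 ⇒ p = 15/19, and the value is (12)·(15/19) − 6 = 66/19.
For Firm B: with q = P(High), equating Invest's and Hold's payoffs gives 4q + 2 = −15q + 9 ⇒ q = 7/19.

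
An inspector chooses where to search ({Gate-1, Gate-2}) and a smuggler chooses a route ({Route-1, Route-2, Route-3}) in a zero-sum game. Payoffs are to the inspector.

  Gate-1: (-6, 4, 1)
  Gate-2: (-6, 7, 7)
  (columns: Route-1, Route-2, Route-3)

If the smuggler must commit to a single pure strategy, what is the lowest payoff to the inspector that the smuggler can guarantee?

-6

Column maxima: Route-1 → -6, Route-2 → 7, Route-3 → 7.
The smallest of these is -6.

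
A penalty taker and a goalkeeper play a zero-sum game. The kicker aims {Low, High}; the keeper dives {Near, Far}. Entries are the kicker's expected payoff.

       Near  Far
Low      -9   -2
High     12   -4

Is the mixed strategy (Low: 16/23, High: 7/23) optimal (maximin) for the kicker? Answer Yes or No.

Against Near this mix gives (16/23)·(-9) + (7/23)·12 = -60/23.
Against Far this mix gives (16/23)·(-2) + (7/23)·(-4) = -60/23.
All of the keeper's active replies (Near, Far) yield -60/23, and no column does worse for the kicker. The mix makes the keeper indifferent and guarantees -60/23, so it is optimal.

Yes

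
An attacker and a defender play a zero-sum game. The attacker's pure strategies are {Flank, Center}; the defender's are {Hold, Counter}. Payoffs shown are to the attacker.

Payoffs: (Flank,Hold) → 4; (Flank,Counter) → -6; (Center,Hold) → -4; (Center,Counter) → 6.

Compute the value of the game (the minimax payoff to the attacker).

Row minima: Flank → -6, Center → -4; maximin = -4.
Column maxima: Hold → 4, Counter → 6; minimax = 4.
-4 ≠ 4, so there is no saddle point; optimal play is mixed.
Let the attacker play Flank with probability p. Expected payoff against Hold: 4p + (-4)(1−p) = 8p − 4; against Counter: (-6)p + 6(1−p) = −12p + 6.
Setting these equal: 8p − 4 = −12p + 6 ⇒ 20p = 10 ⇒ p = 1/2, and the value is (8)·(1/2) − 4 = 0.
For the defender: with q = P(Hold), equating Flank's and Center's payoffs gives 10q − 6 = −10q + 6 ⇒ q = 3/5.

0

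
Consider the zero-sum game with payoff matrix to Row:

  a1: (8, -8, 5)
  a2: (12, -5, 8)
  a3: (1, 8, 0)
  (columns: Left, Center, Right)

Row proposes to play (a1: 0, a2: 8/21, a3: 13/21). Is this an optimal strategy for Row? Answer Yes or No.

Yes

Against Left this mix gives (8/21)·12 + (13/21)·1 = 109/21.
Against Center this mix gives (8/21)·(-5) + (13/21)·8 = 64/21.
Against Right this mix gives (8/21)·8 + (13/21)·0 = 64/21.
All of Column's active replies (Center, Right) yield 64/21, and no column does worse for Row. The mix makes Column indifferent and guarantees 64/21, so it is optimal.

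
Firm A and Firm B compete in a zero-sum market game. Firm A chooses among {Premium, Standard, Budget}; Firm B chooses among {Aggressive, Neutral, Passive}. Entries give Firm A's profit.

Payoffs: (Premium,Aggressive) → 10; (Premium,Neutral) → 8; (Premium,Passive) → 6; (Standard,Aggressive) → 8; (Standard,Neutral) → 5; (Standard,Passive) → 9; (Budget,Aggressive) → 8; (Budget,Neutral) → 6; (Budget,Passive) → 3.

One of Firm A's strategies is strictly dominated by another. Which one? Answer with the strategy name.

Budget

Premium gives a strictly higher payoff than Budget against every column: 10 > 8, 8 > 6, 6 > 3.
So Budget is strictly dominated and Firm A never plays it.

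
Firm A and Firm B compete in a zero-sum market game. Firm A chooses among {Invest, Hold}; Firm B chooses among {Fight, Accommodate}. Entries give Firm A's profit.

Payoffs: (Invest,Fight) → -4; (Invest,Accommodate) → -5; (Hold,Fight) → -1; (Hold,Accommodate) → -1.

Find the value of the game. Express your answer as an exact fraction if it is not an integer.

Row minima: Invest → -5, Hold → -1; maximin = -1.
Column maxima: Fight → -1, Accommodate → -1; minimax = -1.
Since maximin = minimax = -1, there is a saddle point and the value is -1.

-1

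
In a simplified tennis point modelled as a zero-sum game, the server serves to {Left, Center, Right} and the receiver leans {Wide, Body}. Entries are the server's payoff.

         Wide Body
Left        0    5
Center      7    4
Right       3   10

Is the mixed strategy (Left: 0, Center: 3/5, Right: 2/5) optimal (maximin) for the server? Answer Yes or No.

No

Against Wide this mix gives (3/5)·7 + (2/5)·3 = 27/5.
Against Body this mix gives (3/5)·4 + (2/5)·10 = 32/5.
The receiver will play Wide, holding the server to 27/5. Shifting weight toward the row that does better against Wide would raise this floor (the equalizing mix achieves 29/5 against both Wide and Body), so the proposed strategy is not optimal.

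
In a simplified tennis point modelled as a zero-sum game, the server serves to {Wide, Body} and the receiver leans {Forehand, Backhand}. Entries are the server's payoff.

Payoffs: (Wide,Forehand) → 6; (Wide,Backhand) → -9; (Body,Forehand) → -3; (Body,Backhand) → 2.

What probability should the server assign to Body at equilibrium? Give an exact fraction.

Row minima: Wide → -9, Body → -3; maximin = -3.
Column maxima: Forehand → 6, Backhand → 2; minimax = 2.
-3 ≠ 2, so there is no saddle point; optimal play is mixed.
Let the server play Wide with probability p. Expected payoff against Forehand: 6p + (-3)(1−p) = 9p − 3; against Backhand: (-9)p + 2(1−p) = −11p + 2.
Setting these equal: 9p − 3 = −11p + 2 ⇒ 20p = 5 ⇒ p = 1/4, and the value is (9)·(1/4) − 3 = -3/4.
For the receiver: with q = P(Forehand), equating Wide's and Body's payoffs gives 15q − 9 = −5q + 2 ⇒ q = 11/20.

3/4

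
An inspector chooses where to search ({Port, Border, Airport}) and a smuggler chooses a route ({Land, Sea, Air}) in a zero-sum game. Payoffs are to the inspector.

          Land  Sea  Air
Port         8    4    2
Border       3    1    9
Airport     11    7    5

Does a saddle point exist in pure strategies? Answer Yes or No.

Row minima: Port → 2, Border → 1, Airport → 5; maximin = 5.
Column maxima: Land → 11, Sea → 7, Air → 9; minimax = 7.
5 ≠ 7, so no pure-strategy equilibrium exists.

No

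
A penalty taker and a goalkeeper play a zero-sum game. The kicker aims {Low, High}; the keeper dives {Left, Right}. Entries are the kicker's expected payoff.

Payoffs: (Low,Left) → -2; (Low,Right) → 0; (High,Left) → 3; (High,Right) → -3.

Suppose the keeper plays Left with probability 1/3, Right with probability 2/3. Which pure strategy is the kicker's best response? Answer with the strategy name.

Low

Expected payoff of Low: (1/3)·(-2) + (2/3)·0 = -2/3.
Expected payoff of High: (1/3)·3 + (2/3)·(-3) = -1.
The largest is -2/3, so the kicker's best response is Low.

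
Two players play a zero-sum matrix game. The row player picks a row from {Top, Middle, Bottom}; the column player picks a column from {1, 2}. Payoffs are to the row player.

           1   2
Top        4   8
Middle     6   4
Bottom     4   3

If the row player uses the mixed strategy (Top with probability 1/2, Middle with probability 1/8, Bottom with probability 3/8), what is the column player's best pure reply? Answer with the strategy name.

If the column player plays 1, the row player's expected payoff is (1/2)·4 + (1/8)·6 + (3/8)·4 = 17/4.
If the column player plays 2, the row player's expected payoff is (1/2)·8 + (1/8)·4 + (3/8)·3 = 45/8.
The column player minimizes the row player's payoff; the smallest is 17/4, so the best response is 1.

1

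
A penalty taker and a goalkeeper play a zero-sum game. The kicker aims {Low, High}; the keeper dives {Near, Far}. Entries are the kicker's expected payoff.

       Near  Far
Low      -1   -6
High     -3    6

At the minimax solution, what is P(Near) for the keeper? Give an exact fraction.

6/7

Row minima: Low → -6, High → -3; maximin = -3.
Column maxima: Near → -1, Far → 6; minimax = -1.
-3 ≠ -1, so there is no saddle point; optimal play is mixed.
Let the kicker play Low with probability p. Expected payoff against Near: (-1)p + (-3)(1−p) = 2p − 3; against Far: (-6)p + 6(1−p) = −12p + 6.
Setting these equal: 2p − 3 = −12p + 6 ⇒ 14p = 9 ⇒ p = 9/14, and the value is (2)·(9/14) − 3 = -12/7.
For the keeper: with q = P(Near), equating Low's and High's payoffs gives 5q − 6 = −9q + 6 ⇒ q = 6/7.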